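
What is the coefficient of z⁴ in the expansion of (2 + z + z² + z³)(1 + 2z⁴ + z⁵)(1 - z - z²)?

(2 + z + z² + z³) has coefficients 2,1,1,1 for degrees 0…3.
(1 + 2z⁴ + z⁵) has coefficients 1,0,0,0,2 for degrees 0…4.
Finally multiplying by (1 - z - z²), the product of all factors after the first has coefficients 1,-1,-1,0,2 for degrees 0…4.
[z⁴] = 2·2 + 1·0 + 1·(-1) + 1·(-1) = 2.

2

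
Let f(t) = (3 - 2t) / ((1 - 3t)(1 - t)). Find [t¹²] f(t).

1860043

Partial fractions give a closed form: a_n = (7/2)·3^n + (-1/2)·1^n.
At n = 12: a_12 = 1860043.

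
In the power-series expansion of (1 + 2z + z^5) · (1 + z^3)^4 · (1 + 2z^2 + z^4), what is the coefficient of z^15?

10

(1 + 2z + z^5) has coefficients 1,2,0,0,0,1 for degrees 0…5.
(1 + z^3)^4 has coefficients 1,0,0,4,0,0,6,0,0,4,0,0,1,0,0,0 for degrees 0…15.
Finally multiplying by (1 + 2z^2 + z^4), the product of all factors after the first has coefficients 1,0,2,4,1,8,6,4,12,4,6,8,1,4,2,0 for degrees 0…15.
[z^15] = 1·0 + 2·2 + 1·6 = 10.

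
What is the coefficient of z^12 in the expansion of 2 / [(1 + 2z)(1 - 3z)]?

641006

Partial fractions give a closed form: a_n = (4/5)·(-2)^n + (6/5)·3^n.
At n = 12: a_12 = 641006.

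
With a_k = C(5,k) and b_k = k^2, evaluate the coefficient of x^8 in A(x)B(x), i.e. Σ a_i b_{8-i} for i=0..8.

1008

The convolution is the t^8 coefficient of A(t)B(t).
Σ = 1·64 + 5·49 + 10·36 + 10·25 + 5·16 + 1·9 + 0·4 + 0·1 + 0·0 = 1008.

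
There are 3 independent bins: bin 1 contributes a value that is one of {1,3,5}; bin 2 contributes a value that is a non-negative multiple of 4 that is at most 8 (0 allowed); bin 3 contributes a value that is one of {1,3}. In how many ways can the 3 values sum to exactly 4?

2

The generating function for the choices is (t + t^3 + t^5)·(1 + t^4 + t^8)·(t + t^3); the count is [t^4].
(t + t^3 + t^5) has coefficients 0,1,0,1,0 for degrees 0…4.
(1 + t^4 + t^8) has coefficients 1,0,0,0,1 for degrees 0…4.
Finally multiplying by (t + t^3), the product of all factors after the first has coefficients 0,1,0,1,0 for degrees 0…4.
[t^4] = 1·1 + 1·1 = 2.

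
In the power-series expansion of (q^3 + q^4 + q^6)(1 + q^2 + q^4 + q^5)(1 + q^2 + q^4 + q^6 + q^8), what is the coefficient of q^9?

(q^3 + q^4 + q^6) has coefficients 0,0,0,1,1,0,1 for degrees 0…6.
(1 + q^2 + q^4 + q^5) has coefficients 1,0,1,0,1,1,0,0,0,0 for degrees 0…9.
Finally multiplying by (1 + q^2 + q^4 + q^6 + q^8), the product of all factors after the first has coefficients 1,0,2,0,3,1,3,1,3,1 for degrees 0…9.
[q^9] = 1·3 + 1·1 + 1·0 = 4.

4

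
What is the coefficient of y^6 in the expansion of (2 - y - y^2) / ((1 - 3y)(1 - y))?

1701

The denominator gives the recurrence a_n = 4a_(n−1) − 3a_(n−2) for n ≥ 3; the numerator fixes a_0 = 2, a_1 = 7, a_2 = 21.
Iterating: 2, 7, 21, 63, 189, 567, 1701, so a_6 = 1701.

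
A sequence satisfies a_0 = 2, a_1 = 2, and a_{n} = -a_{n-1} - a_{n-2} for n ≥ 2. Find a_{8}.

-4

The ordinary generating function has denominator 1 + q + q^2.
Iterating the recurrence: a_0,…,a_{8} = 2, 2, -4, 2, 2, -4, 2, 2, -4.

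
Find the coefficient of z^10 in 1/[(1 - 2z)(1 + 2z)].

1024

Partial fractions give a closed form: a_n = (1/2)·2^n + (1/2)·(-2)^n.
At n = 10: a_10 = 1024.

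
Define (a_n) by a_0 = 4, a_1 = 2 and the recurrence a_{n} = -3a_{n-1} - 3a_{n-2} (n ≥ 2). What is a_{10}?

2430

The ordinary generating function has denominator 1 + 3x + 3x^2.
Iterating the recurrence: a_0,…,a_{10} = 4, 2, -18, 48, -90, 126, -108, -54, 486, -1296, 2430.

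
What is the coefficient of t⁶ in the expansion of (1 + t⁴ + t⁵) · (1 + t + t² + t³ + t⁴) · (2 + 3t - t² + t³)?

9

(1 + t⁴ + t⁵) has coefficients 1,0,0,0,1,1 for degrees 0…5.
(1 + t + t² + t³ + t⁴) has coefficients 1,1,1,1,1,0,0 for degrees 0…6.
Finally multiplying by (2 + 3t - t² + t³), the product of all factors after the first has coefficients 2,5,4,5,5,3,0 for degrees 0…6.
[t⁶] = 1·0 + 1·4 + 1·5 = 9.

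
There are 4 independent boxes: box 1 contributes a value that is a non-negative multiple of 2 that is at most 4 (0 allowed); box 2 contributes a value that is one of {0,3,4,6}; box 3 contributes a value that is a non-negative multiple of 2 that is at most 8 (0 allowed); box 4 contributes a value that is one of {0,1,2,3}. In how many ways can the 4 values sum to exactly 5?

The generating function for the choices is (1 + t² + t⁴)·(1 + t³ + t⁴ + t⁶)·(1 + t² + t⁴ + t⁶ + t⁸)·(1 + t + t² + t³); the count is [t⁵].
(1 + t² + t⁴) has coefficients 1,0,1,0,1 for degrees 0…4.
(1 + t³ + t⁴ + t⁶) has coefficients 1,0,0,1,1,0 for degrees 0…5.
Multiplying by (1 + t² + t⁴ + t⁶ + t⁸) gives running coefficients 1,0,1,1,2,1 for degrees 0…5.
Finally multiplying by (1 + t + t² + t³), the product of all factors after the first has coefficients 1,1,2,3,4,5 for degrees 0…5.
[t⁵] = 1·5 + 1·3 + 1·1 = 9.

9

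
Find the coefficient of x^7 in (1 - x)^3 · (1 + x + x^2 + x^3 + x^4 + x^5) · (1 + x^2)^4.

(1 - x)^3 has coefficients 1,-3,3,-1 for degrees 0…3.
(1 + x + x^2 + x^3 + x^4 + x^5) has coefficients 1,1,1,1,1,1,0,0 for degrees 0…7.
Finally multiplying by (1 + x^2)^4, the product of all factors after the first has coefficients 1,1,5,5,11,11,14,14 for degrees 0…7.
[x^7] = 1·14 − 3·14 + 3·11 − 1·11 = -6.

-6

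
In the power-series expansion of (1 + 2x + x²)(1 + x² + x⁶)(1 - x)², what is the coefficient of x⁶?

(1 + 2x + x²) has coefficients 1,2,1 for degrees 0…2.
(1 + x² + x⁶) has coefficients 1,0,1,0,0,0,1 for degrees 0…6.
Finally multiplying by (1 - x)², the product of all factors after the first has coefficients 1,-2,2,-2,1,0,1 for degrees 0…6.
[x⁶] = 1·1 + 2·0 + 1·1 = 2.

2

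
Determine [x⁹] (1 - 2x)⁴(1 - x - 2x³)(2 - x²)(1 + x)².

-96

(1 - 2x)⁴ has coefficients 1,-8,24,-32,16 for degrees 0…4.
(1 - x - 2x³) has coefficients 1,-1,0,-2,0,0,0,0,0,0 for degrees 0…9.
Multiplying by (2 - x²) gives running coefficients 2,-2,-1,-3,0,2,0,0,0,0 for degrees 0…9.
Finally multiplying by (1 + x)², the product of all factors after the first has coefficients 2,2,-3,-7,-7,-1,4,2,0,0 for degrees 0…9.
[x⁹] = 1·0 − 8·0 + 24·2 − 32·4 + 16·(-1) = -96.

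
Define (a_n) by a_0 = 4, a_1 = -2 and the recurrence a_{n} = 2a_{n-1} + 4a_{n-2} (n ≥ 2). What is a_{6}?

The ordinary generating function has denominator 1 - 2q - 4q^2.
Iterating the recurrence: a_0,…,a_{6} = 4, -2, 12, 16, 80, 224, 768.

768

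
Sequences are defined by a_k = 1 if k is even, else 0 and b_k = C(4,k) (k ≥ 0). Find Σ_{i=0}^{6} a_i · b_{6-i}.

8

The convolution is the x^6 coefficient of A(x)B(x).
Σ = 1·0 + 0·0 + 1·1 + 0·4 + 1·6 + 0·4 + 1·1 = 8.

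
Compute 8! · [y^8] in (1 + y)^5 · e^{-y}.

-1159

The EGF product rule gives c_8 = Σ_{k_1+k_2=8} C(8; k_1,k_2) · ∏ g_i(k_i), where (1+y)^5 gives the falling factorial (5)_k; e^{-y} gives (-1)^k.
g_1(k) for k = 0…8: 1, 5, 20, 60, 120, 120, 0, 0, 0.
g_2(k) for k = 0…8: 1, -1, 1, -1, 1, -1, 1, -1, 1.
c_8 = Σ_k C(8,k)·g_1(k)·g_2(8−k) = 1·1·1 + 8·5·(-1) + 28·20·1 + 56·60·(-1) + 70·120·1 + 56·120·(-1) = 1 − 40 + 560 − 3360 + 8400 − 6720 = -1159.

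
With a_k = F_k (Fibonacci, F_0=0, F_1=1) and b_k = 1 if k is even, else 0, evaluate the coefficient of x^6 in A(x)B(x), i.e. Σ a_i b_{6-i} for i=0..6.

12

The convolution is the x^6 coefficient of A(x)B(x).
Σ = 0·1 + 1·0 + 1·1 + 2·0 + 3·1 + 5·0 + 8·1 = 12.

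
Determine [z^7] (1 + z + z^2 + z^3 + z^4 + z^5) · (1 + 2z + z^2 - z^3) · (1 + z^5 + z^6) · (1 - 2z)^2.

(1 + z + z^2 + z^3 + z^4 + z^5) has coefficients 1,1,1,1,1,1 for degrees 0…5.
(1 + 2z + z^2 - z^3) has coefficients 1,2,1,-1,0,0,0,0 for degrees 0…7.
Multiplying by (1 + z^5 + z^6) gives running coefficients 1,2,1,-1,0,1,3,3 for degrees 0…7.
Finally multiplying by (1 - 2z)^2, the product of all factors after the first has coefficients 1,-2,-3,3,8,-3,-1,-5 for degrees 0…7.
[z^7] = 1·(-5) + 1·(-1) + 1·(-3) + 1·8 + 1·3 + 1·(-3) = -1.

-1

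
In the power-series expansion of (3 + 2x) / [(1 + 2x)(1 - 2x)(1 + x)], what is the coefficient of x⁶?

Partial fractions give a closed form: a_n = (2)·(-2)^n + (4/3)·2^n + (-1/3)·(-1)^n.
At n = 6: a_6 = 213.

213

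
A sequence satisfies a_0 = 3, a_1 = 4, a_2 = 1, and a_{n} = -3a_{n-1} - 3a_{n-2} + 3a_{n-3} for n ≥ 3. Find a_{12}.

The ordinary generating function has denominator 1 + 3z + 3z^2 - 3z^3.
Iterating the recurrence: a_0,…,a_{12} = 3, 4, 1, -6, 27, -60, 81, 18, -477, 1620, -3375, 3834, 3483.

3483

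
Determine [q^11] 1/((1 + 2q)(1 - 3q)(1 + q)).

Partial fractions give a closed form: a_n = (4/5)·(-2)^n + (9/20)·3^n + (-1/4)·(-1)^n.
At n = 11: a_11 = 78078.

78078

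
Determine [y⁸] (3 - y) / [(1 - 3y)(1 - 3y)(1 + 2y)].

The denominator gives the recurrence a_n = 4a_(n−1) + 3a_(n−2) − 18a_(n−3) for n ≥ 3; the numerator fixes a_0 = 3, a_1 = 11, a_2 = 53.
Iterating: 3, 11, 53, 191, 725, 2519, 8813, 29759, 100133, so a_8 = 100133.

100133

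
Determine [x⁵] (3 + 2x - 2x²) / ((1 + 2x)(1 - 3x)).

483

The denominator gives the recurrence a_n = a_(n−1) + 6a_(n−2) for n ≥ 3; the numerator fixes a_0 = 3, a_1 = 5, a_2 = 21.
Iterating: 3, 5, 21, 51, 177, 483, so a_5 = 483.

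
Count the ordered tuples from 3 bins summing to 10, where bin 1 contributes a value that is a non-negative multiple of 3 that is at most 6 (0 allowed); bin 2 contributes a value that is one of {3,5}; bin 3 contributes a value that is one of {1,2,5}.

The generating function for the choices is (1 + z^3 + z^6)·(z^3 + z^5)·(z + z^2 + z^5); the count is [z^10].
(1 + z^3 + z^6) has coefficients 1,0,0,1,0,0,1 for degrees 0…6.
(z^3 + z^5) has coefficients 0,0,0,1,0,1,0,0,0,0,0 for degrees 0…10.
Finally multiplying by (z + z^2 + z^5), the product of all factors after the first has coefficients 0,0,0,0,1,1,1,1,1,0,1 for degrees 0…10.
[z^10] = 1·1 + 1·1 + 1·1 = 3.

3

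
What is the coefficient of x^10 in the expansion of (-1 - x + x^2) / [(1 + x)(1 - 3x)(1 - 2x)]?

The denominator gives the recurrence a_n = 4a_(n−1) − a_(n−2) − 6a_(n−3) for n ≥ 3; the numerator fixes a_0 = -1, a_1 = -5, a_2 = -18.
Iterating: -1, -5, -18, -61, -196, -615, -1898, -5801, -17616, -53275, -160678, so a_10 = -160678.

-160678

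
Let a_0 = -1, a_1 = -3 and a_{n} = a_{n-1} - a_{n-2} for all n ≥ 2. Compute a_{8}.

The ordinary generating function has denominator 1 - x + x^2.
Iterating the recurrence: a_0,…,a_{8} = -1, -3, -2, 1, 3, 2, -1, -3, -2.

-2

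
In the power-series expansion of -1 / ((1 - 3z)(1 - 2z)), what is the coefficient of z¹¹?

-527345

The denominator gives the recurrence a_n = 5a_(n−1) − 6a_(n−2) for n ≥ 2; the numerator fixes a_0 = -1, a_1 = -5.
Iterating: -1, -5, -19, -65, -211, -665, -2059, -6305, -19171, -58025, -175099, -527345, so a_11 = -527345.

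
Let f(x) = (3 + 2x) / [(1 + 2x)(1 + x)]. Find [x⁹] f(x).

-2047

Partial fractions give a closed form: a_n = (4)·(-2)^n + (-1)·(-1)^n.
At n = 9: a_9 = -2047.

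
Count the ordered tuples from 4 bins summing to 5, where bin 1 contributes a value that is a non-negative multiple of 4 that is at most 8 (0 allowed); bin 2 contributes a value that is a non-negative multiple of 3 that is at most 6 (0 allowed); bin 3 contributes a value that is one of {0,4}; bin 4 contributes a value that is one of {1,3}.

The generating function for the choices is (1 + x⁴ + x⁸)·(1 + x³ + x⁶)·(1 + x⁴)·(x + x³); the count is [x⁵].
(1 + x⁴ + x⁸) has coefficients 1,0,0,0,1,0 for degrees 0…5.
(1 + x³ + x⁶) has coefficients 1,0,0,1,0,0 for degrees 0…5.
Multiplying by (1 + x⁴) gives running coefficients 1,0,0,1,1,0 for degrees 0…5.
Finally multiplying by (x + x³), the product of all factors after the first has coefficients 0,1,0,1,1,1 for degrees 0…5.
[x⁵] = 1·1 + 1·1 = 2.

2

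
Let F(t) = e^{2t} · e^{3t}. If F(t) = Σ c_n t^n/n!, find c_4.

The EGF product rule gives c_4 = Σ_{k_1+k_2=4} C(4; k_1,k_2) · ∏ g_i(k_i), where e^{2t} gives (2)^k; e^{3t} gives (3)^k.
g_1(k) for k = 0…4: 1, 2, 4, 8, 16.
g_2(k) for k = 0…4: 1, 3, 9, 27, 81.
c_4 = Σ_k C(4,k)·g_1(k)·g_2(4−k) = 1·1·81 + 4·2·27 + 6·4·9 + 4·8·3 + 1·16·1 = 81 + 216 + 216 + 96 + 16 = 625.

625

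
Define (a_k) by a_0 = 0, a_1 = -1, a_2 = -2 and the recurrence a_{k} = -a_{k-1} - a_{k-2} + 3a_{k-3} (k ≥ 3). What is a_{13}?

The ordinary generating function has denominator 1 + t + t^2 - 3t^3.
Iterating the recurrence: a_0,…,a_{13} = 0, -1, -2, 3, -4, -5, 18, -25, -8, 87, -154, 43, 372, -877.

-877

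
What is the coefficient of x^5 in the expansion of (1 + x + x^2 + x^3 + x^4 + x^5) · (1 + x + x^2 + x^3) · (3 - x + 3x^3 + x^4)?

(1 + x + x^2 + x^3 + x^4 + x^5) has coefficients 1,1,1,1,1,1 for degrees 0…5.
(1 + x + x^2 + x^3) has coefficients 1,1,1,1,0,0 for degrees 0…5.
Finally multiplying by (3 - x + 3x^3 + x^4), the product of all factors after the first has coefficients 3,2,2,5,3,4 for degrees 0…5.
[x^5] = 1·4 + 1·3 + 1·5 + 1·2 + 1·2 + 1·3 = 19.

19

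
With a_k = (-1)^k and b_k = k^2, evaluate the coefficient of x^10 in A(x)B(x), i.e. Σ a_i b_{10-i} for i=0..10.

55

The convolution is the x^10 coefficient of A(x)B(x).
Σ = 1·100 − 1·81 + 1·64 − 1·49 + 1·36 − 1·25 + 1·16 − 1·9 + 1·4 − 1·1 + 1·0 = 55.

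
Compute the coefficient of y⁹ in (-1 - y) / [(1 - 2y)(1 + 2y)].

Partial fractions give a closed form: a_n = (-3/4)·2^n + (-1/4)·(-2)^n.
At n = 9: a_9 = -256.

-256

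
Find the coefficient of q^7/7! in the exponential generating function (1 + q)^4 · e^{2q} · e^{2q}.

The EGF product rule gives c_7 = Σ_{k_1+k_2+k_3=7} C(7; k_1,k_2,k_3) · ∏ g_i(k_i), where (1+q)^4 gives the falling factorial (4)_k; e^{2q} gives (2)^k; e^{2q} gives (2)^k.
g_1(k) for k = 0…7: 1, 4, 12, 24, 24, 0, 0, 0.
g_2(k) for k = 0…7: 1, 2, 4, 8, 16, 32, 64, 128.
g_3(k) for k = 0…7: 1, 2, 4, 8, 16, 32, 64, 128.
First combine the last two factors: h(k) = Σ_j C(k,j)·g_2(j)·g_3(k−j) for k = 0…7: 1, 4, 16, 64, 256, 1024, 4096, 16384.
c_7 = Σ_k C(7,k)·g_1(k)·h(7−k) = 1·1·16384 + 7·4·4096 + 21·12·1024 + 35·24·256 + 35·24·64 = 16384 + 114688 + 258048 + 215040 + 53760 = 657920.

657920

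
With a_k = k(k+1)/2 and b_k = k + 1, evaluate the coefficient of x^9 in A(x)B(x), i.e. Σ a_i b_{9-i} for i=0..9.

495

The convolution is the x^9 coefficient of A(x)B(x).
Σ = 0·10 + 1·9 + 3·8 + 6·7 + 10·6 + 15·5 + 21·4 + 28·3 + 36·2 + 45·1 = 495.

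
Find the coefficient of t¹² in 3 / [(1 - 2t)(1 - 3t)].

Partial fractions give a closed form: a_n = (-6)·2^n + (9)·3^n.
At n = 12: a_12 = 4758393.

4758393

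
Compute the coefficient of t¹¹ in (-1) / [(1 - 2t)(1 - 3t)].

-527345

Partial fractions give a closed form: a_n = (2)·2^n + (-3)·3^n.
At n = 11: a_11 = -527345.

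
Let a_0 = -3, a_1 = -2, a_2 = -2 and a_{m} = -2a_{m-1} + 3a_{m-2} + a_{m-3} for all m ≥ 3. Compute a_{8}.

402

The ordinary generating function has denominator 1 + 2t - 3t^2 - t^3.
Iterating the recurrence: a_0,…,a_{8} = -3, -2, -2, -5, 2, -21, 43, -147, 402.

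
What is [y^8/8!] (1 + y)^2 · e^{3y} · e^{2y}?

2515625

The EGF product rule gives c_8 = Σ_{k_1+k_2+k_3=8} C(8; k_1,k_2,k_3) · ∏ g_i(k_i), where (1+y)^2 gives the falling factorial (2)_k; e^{3y} gives (3)^k; e^{2y} gives (2)^k.
g_1(k) for k = 0…8: 1, 2, 2, 0, 0, 0, 0, 0, 0.
g_2(k) for k = 0…8: 1, 3, 9, 27, 81, 243, 729, 2187, 6561.
g_3(k) for k = 0…8: 1, 2, 4, 8, 16, 32, 64, 128, 256.
First combine the last two factors: h(k) = Σ_j C(k,j)·g_2(j)·g_3(k−j) for k = 0…8: 1, 5, 25, 125, 625, 3125, 15625, 78125, 390625.
c_8 = Σ_k C(8,k)·g_1(k)·h(8−k) = 1·1·390625 + 8·2·78125 + 28·2·15625 = 390625 + 1250000 + 875000 = 2515625.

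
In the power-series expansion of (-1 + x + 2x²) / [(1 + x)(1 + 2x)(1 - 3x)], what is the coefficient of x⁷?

-335

Partial fractions give a closed form: a_n = (-4/5)·(-2)^n + (-1/5)·3^n.
At n = 7: a_7 = -335.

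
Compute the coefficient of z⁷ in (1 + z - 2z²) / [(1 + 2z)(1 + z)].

The denominator gives the recurrence a_n = −3a_(n−1) − 2a_(n−2) for n ≥ 3; the numerator fixes a_0 = 1, a_1 = -2, a_2 = 2.
Iterating: 1, -2, 2, -2, 2, -2, 2, -2, so a_7 = -2.

-2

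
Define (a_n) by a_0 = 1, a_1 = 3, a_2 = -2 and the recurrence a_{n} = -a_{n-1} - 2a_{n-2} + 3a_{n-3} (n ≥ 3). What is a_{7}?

The ordinary generating function has denominator 1 + z + 2z^2 - 3z^3.
Iterating the recurrence: a_0,…,a_{7} = 1, 3, -2, -1, 14, -18, -13, 91.

91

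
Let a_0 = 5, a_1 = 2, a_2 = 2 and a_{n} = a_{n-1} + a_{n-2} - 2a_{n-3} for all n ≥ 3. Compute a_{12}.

The ordinary generating function has denominator 1 - x - x^2 + 2x^3.
Iterating the recurrence: a_0,…,a_{12} = 5, 2, 2, -6, -8, -18, -14, -16, 6, 18, 56, 62, 82.

82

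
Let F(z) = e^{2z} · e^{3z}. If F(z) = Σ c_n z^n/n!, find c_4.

The EGF product rule gives c_4 = Σ_{k_1+k_2=4} C(4; k_1,k_2) · ∏ g_i(k_i), where e^{2z} gives (2)^k; e^{3z} gives (3)^k.
g_1(k) for k = 0…4: 1, 2, 4, 8, 16.
g_2(k) for k = 0…4: 1, 3, 9, 27, 81.
c_4 = Σ_k C(4,k)·g_1(k)·g_2(4−k) = 1·1·81 + 4·2·27 + 6·4·9 + 4·8·3 + 1·16·1 = 81 + 216 + 216 + 96 + 16 = 625.

625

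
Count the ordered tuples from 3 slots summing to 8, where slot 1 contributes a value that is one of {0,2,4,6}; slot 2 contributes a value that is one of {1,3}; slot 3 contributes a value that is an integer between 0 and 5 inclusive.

6

The generating function for the choices is (1 + x^2 + x^4 + x^6)·(x + x^3)·(1 + x + x^2 + x^3 + x^4 + x^5); the count is [x^8].
(1 + x^2 + x^4 + x^6) has coefficients 1,0,1,0,1,0,1 for degrees 0…6.
(x + x^3) has coefficients 0,1,0,1,0,0,0,0,0 for degrees 0…8.
Finally multiplying by (1 + x + x^2 + x^3 + x^4 + x^5), the product of all factors after the first has coefficients 0,1,1,2,2,2,2,1,1 for degrees 0…8.
[x^8] = 1·1 + 1·2 + 1·2 + 1·1 = 6.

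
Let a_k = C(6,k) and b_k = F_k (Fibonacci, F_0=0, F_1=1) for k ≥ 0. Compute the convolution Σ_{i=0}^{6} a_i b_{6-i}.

This is [x^6] in the product of the two ordinary generating functions.
Σ = 1·8 + 6·5 + 15·3 + 20·2 + 15·1 + 6·1 + 1·0 = 144.

144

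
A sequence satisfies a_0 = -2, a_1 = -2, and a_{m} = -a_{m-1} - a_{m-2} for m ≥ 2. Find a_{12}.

-2

The ordinary generating function has denominator 1 + y + y^2.
Iterating the recurrence: a_0,…,a_{12} = -2, -2, 4, -2, -2, 4, -2, -2, 4, -2, -2, 4, -2.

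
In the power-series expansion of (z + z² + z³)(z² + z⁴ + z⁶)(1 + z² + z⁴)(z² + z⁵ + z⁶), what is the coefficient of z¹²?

9

(z + z² + z³) has coefficients 0,1,1,1 for degrees 0…3.
(z² + z⁴ + z⁶) has coefficients 0,0,1,0,1,0,1,0,0,0,0,0,0 for degrees 0…12.
Multiplying by (1 + z² + z⁴) gives running coefficients 0,0,1,0,2,0,3,0,2,0,1,0,0 for degrees 0…12.
Finally multiplying by (z² + z⁵ + z⁶), the product of all factors after the first has coefficients 0,0,0,0,1,0,2,1,4,2,4,3,4 for degrees 0…12.
[z¹²] = 1·3 + 1·4 + 1·2 = 9.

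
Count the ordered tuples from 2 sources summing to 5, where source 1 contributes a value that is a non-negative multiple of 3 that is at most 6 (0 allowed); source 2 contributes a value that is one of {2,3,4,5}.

The generating function for the choices is (1 + t³ + t⁶)·(t² + t³ + t⁴ + t⁵); the count is [t⁵].
(1 + t³ + t⁶) has coefficients 1,0,0,1,0,0 for degrees 0…5.
(t² + t³ + t⁴ + t⁵) has coefficients 0,0,1,1,1,1 for degrees 0…5.
[t⁵] = 1·1 + 1·1 = 2.

2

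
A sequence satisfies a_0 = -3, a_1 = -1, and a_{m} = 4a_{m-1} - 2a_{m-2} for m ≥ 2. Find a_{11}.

The ordinary generating function has denominator 1 - 4t + 2t^2.
Iterating the recurrence: a_0,…,a_{11} = -3, -1, 2, 10, 36, 124, 424, 1448, 4944, 16880, 57632, 196768.

196768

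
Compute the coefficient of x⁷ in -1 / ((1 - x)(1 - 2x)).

-255

The denominator gives the recurrence a_n = 3a_(n−1) − 2a_(n−2) for n ≥ 2; the numerator fixes a_0 = -1, a_1 = -3.
Iterating: -1, -3, -7, -15, -31, -63, -127, -255, so a_7 = -255.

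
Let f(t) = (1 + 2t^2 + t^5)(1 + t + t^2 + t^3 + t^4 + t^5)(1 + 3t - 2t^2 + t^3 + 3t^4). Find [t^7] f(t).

(1 + 2t^2 + t^5) has coefficients 1,0,2,0,0,1 for degrees 0…5.
(1 + t + t^2 + t^3 + t^4 + t^5) has coefficients 1,1,1,1,1,1,0,0 for degrees 0…7.
Finally multiplying by (1 + 3t - 2t^2 + t^3 + 3t^4), the product of all factors after the first has coefficients 1,4,2,3,6,6,5,2 for degrees 0…7.
[t^7] = 1·2 + 2·6 + 1·2 = 16.

16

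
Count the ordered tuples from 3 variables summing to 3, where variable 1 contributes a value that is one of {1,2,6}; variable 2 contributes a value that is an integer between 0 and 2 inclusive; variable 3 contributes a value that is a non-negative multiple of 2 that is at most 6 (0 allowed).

The generating function for the choices is (t + t² + t⁶)·(1 + t + t²)·(1 + t² + t⁴ + t⁶); the count is [t³].
(t + t² + t⁶) has coefficients 0,1,1,0 for degrees 0…3.
(1 + t + t²) has coefficients 1,1,1,0 for degrees 0…3.
Finally multiplying by (1 + t² + t⁴ + t⁶), the product of all factors after the first has coefficients 1,1,2,1 for degrees 0…3.
[t³] = 1·2 + 1·1 = 3.

3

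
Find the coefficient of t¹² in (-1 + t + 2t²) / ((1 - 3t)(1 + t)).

The denominator gives the recurrence a_n = 2a_(n−1) + 3a_(n−2) for n ≥ 3; the numerator fixes a_0 = -1, a_1 = -1, a_2 = -3.
Iterating: -1, -1, -3, -9, -27, -81, -243, -729, -2187, -6561, -19683, -59049, -177147, so a_12 = -177147.

-177147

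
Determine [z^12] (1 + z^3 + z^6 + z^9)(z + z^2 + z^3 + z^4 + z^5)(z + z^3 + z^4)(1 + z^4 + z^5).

(1 + z^3 + z^6 + z^9) has coefficients 1,0,0,1,0,0,1,0,0,1 for degrees 0…9.
(z + z^2 + z^3 + z^4 + z^5) has coefficients 0,1,1,1,1,1,0,0,0,0,0,0,0 for degrees 0…12.
Multiplying by (z + z^3 + z^4) gives running coefficients 0,0,1,1,2,3,3,2,2,1,0,0,0 for degrees 0…12.
Finally multiplying by (1 + z^4 + z^5), the product of all factors after the first has coefficients 0,0,1,1,2,3,4,4,5,6,6,5,4 for degrees 0…12.
[z^12] = 1·4 + 1·6 + 1·4 + 1·1 = 15.

15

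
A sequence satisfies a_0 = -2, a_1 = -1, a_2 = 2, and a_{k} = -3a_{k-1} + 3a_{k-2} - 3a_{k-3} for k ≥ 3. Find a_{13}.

The ordinary generating function has denominator 1 + 3t - 3t^2 + 3t^3.
Iterating the recurrence: a_0,…,a_{13} = -2, -1, 2, -3, 18, -69, 270, -1071, 4230, -16713, 66042, -260955, 1031130, -4074381.

-4074381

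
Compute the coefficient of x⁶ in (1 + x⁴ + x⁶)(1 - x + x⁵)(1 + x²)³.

(1 + x⁴ + x⁶) has coefficients 1,0,0,0,1,0,1 for degrees 0…6.
(1 - x + x⁵) has coefficients 1,-1,0,0,0,1,0 for degrees 0…6.
Finally multiplying by (1 + x²)³, the product of all factors after the first has coefficients 1,-1,3,-3,3,-2,1 for degrees 0…6.
[x⁶] = 1·1 + 1·3 + 1·1 = 5.

5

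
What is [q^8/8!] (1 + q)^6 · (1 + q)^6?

19958400

The EGF product rule gives c_8 = Σ_{k_1+k_2=8} C(8; k_1,k_2) · ∏ g_i(k_i), where (1+q)^6 gives the falling factorial (6)_k; (1+q)^6 gives the falling factorial (6)_k.
g_1(k) for k = 0…8: 1, 6, 30, 120, 360, 720, 720, 0, 0.
g_2(k) for k = 0…8: 1, 6, 30, 120, 360, 720, 720, 0, 0.
c_8 = Σ_k C(8,k)·g_1(k)·g_2(8−k) = 28·30·720 + 56·120·720 + 70·360·360 + 56·720·120 + 28·720·30 = 604800 + 4838400 + 9072000 + 4838400 + 604800 = 19958400.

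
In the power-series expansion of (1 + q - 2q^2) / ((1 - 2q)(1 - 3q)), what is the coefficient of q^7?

7034

The denominator gives the recurrence a_n = 5a_(n−1) − 6a_(n−2) for n ≥ 3; the numerator fixes a_0 = 1, a_1 = 6, a_2 = 22.
Iterating: 1, 6, 22, 74, 238, 746, 2302, 7034, so a_7 = 7034.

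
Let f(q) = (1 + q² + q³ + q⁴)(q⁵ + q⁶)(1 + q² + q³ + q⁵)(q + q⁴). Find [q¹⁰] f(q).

5

(1 + q² + q³ + q⁴) has coefficients 1,0,1,1,1 for degrees 0…4.
(q⁵ + q⁶) has coefficients 0,0,0,0,0,1,1,0,0,0,0 for degrees 0…10.
Multiplying by (1 + q² + q³ + q⁵) gives running coefficients 0,0,0,0,0,1,1,1,2,1,1 for degrees 0…10.
Finally multiplying by (q + q⁴), the product of all factors after the first has coefficients 0,0,0,0,0,0,1,1,1,3,2 for degrees 0…10.
[q¹⁰] = 1·2 + 1·1 + 1·1 + 1·1 = 5.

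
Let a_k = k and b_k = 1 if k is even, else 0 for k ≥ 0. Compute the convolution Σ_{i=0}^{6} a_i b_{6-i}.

The convolution is the x^6 coefficient of A(x)B(x).
Σ = 0·1 + 1·0 + 2·1 + 3·0 + 4·1 + 5·0 + 6·1 = 12.

12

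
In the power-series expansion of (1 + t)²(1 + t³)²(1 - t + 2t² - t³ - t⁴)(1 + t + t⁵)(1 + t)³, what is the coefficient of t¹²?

(1 + t)² has coefficients 1,2,1 for degrees 0…2.
(1 + t³)² has coefficients 1,0,0,2,0,0,1,0,0,0,0,0,0 for degrees 0…12.
Multiplying by (1 - t + 2t² - t³ - t⁴) gives running coefficients 1,-1,2,1,-3,4,-1,-3,2,-1,-1,0,0 for degrees 0…12.
Multiplying by (1 + t + t⁵) gives running coefficients 1,0,1,3,-2,2,2,-2,0,-2,2,-2,-3 for degrees 0…12.
Finally multiplying by (1 + t)³, the product of all factors after the first has coefficients 1,3,4,7,10,6,5,8,2,-6,-6,-2,-5 for degrees 0…12.
[t¹²] = 1·(-5) + 2·(-2) + 1·(-6) = -15.

-15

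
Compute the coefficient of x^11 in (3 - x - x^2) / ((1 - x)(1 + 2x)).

The denominator gives the recurrence a_n = −a_(n−1) + 2a_(n−2) for n ≥ 3; the numerator fixes a_0 = 3, a_1 = -4, a_2 = 9.
Iterating: 3, -4, 9, -17, 35, -69, 139, -277, 555, -1109, 2219, -4437, so a_11 = -4437.

-4437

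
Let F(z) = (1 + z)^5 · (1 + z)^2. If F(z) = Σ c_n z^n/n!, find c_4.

The EGF product rule gives c_4 = Σ_{k_1+k_2=4} C(4; k_1,k_2) · ∏ g_i(k_i), where (1+z)^5 gives the falling factorial (5)_k; (1+z)^2 gives the falling factorial (2)_k.
g_1(k) for k = 0…4: 1, 5, 20, 60, 120.
g_2(k) for k = 0…4: 1, 2, 2, 0, 0.
c_4 = Σ_k C(4,k)·g_1(k)·g_2(4−k) = 6·20·2 + 4·60·2 + 1·120·1 = 240 + 480 + 120 = 840.

840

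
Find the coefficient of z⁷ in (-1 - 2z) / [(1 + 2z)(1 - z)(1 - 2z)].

Partial fractions give a closed form: a_n = (1)·1^n + (-2)·2^n.
At n = 7: a_7 = -255.

-255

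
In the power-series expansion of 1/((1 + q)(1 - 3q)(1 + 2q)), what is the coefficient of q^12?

Partial fractions give a closed form: a_n = (-1/4)·(-1)^n + (9/20)·3^n + (4/5)·(-2)^n.
At n = 12: a_12 = 242425.

242425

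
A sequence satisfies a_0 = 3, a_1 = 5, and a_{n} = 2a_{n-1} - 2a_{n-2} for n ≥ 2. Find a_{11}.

-32

The ordinary generating function has denominator 1 - 2x + 2x^2.
Iterating the recurrence: a_0,…,a_{11} = 3, 5, 4, -2, -12, -20, -16, 8, 48, 80, 64, -32.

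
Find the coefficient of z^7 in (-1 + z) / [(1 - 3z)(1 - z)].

-2187

Partial fractions give a closed form: a_n = (-1)·3^n.
At n = 7: a_7 = -2187.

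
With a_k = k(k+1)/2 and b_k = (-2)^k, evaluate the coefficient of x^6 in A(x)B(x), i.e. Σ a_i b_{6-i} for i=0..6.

The convolution is the t^6 coefficient of A(t)B(t).
Σ = 0·64 + 1·(-32) + 3·16 + 6·(-8) + 10·4 + 15·(-2) + 21·1 = -1.

-1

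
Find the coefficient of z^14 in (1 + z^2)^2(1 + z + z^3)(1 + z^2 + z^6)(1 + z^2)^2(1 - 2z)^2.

(1 + z^2)^2 has coefficients 1,0,2,0,1 for degrees 0…4.
(1 + z + z^3) has coefficients 1,1,0,1,0,0,0,0,0,0,0,0,0,0,0 for degrees 0…14.
Multiplying by (1 + z^2 + z^6) gives running coefficients 1,1,1,2,0,1,1,1,0,1,0,0,0,0,0 for degrees 0…14.
Multiplying by (1 + z^2)^2 gives running coefficients 1,1,3,4,3,6,2,5,2,4,1,3,0,1,0 for degrees 0…14.
Finally multiplying by (1 - 2z)^2, the product of all factors after the first has coefficients 1,-3,3,-4,-1,10,-10,21,-10,16,-7,15,-8,13,-4 for degrees 0…14.
[z^14] = 1·(-4) + 2·(-8) + 1·(-7) = -27.

-27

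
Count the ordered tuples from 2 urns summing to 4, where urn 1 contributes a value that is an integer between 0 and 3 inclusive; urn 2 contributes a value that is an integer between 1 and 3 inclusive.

3

The generating function for the choices is (1 + z + z^2 + z^3)·(z + z^2 + z^3); the count is [z^4].
(1 + z + z^2 + z^3) has coefficients 1,1,1,1 for degrees 0…3.
(z + z^2 + z^3) has coefficients 0,1,1,1,0 for degrees 0…4.
[z^4] = 1·0 + 1·1 + 1·1 + 1·1 = 3.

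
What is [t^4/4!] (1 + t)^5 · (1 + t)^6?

The EGF product rule gives c_4 = Σ_{k_1+k_2=4} C(4; k_1,k_2) · ∏ g_i(k_i), where (1+t)^5 gives the falling factorial (5)_k; (1+t)^6 gives the falling factorial (6)_k.
g_1(k) for k = 0…4: 1, 5, 20, 60, 120.
g_2(k) for k = 0…4: 1, 6, 30, 120, 360.
c_4 = Σ_k C(4,k)·g_1(k)·g_2(4−k) = 1·1·360 + 4·5·120 + 6·20·30 + 4·60·6 + 1·120·1 = 360 + 2400 + 3600 + 1440 + 120 = 7920.

7920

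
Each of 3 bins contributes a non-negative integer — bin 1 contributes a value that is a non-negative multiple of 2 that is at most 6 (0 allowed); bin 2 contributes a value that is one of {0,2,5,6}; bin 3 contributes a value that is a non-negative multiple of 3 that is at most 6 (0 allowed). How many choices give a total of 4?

The generating function for the choices is (1 + x^2 + x^4 + x^6)·(1 + x^2 + x^5 + x^6)·(1 + x^3 + x^6); the count is [x^4].
(1 + x^2 + x^4 + x^6) has coefficients 1,0,1,0,1 for degrees 0…4.
(1 + x^2 + x^5 + x^6) has coefficients 1,0,1,0,0 for degrees 0…4.
Finally multiplying by (1 + x^3 + x^6), the product of all factors after the first has coefficients 1,0,1,1,0 for degrees 0…4.
[x^4] = 1·0 + 1·1 + 1·1 = 2.

2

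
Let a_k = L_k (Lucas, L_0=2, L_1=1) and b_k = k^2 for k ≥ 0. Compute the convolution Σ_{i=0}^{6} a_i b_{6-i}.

220

This is [x^6] in the product of the two ordinary generating functions.
Σ = 2·36 + 1·25 + 3·16 + 4·9 + 7·4 + 11·1 + 18·0 = 220.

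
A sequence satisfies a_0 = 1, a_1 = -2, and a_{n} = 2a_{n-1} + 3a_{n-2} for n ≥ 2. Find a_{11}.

-44288

The ordinary generating function has denominator 1 - 2q - 3q^2.
Iterating the recurrence: a_0,…,a_{11} = 1, -2, -1, -8, -19, -62, -181, -548, -1639, -4922, -14761, -44288.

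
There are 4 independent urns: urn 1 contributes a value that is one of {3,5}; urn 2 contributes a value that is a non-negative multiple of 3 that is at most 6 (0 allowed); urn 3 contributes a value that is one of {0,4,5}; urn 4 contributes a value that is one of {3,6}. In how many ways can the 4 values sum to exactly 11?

The generating function for the choices is (q^3 + q^5)·(1 + q^3 + q^6)·(1 + q^4 + q^5)·(q^3 + q^6); the count is [q^11].
(q^3 + q^5) has coefficients 0,0,0,1,0,1 for degrees 0…5.
(1 + q^3 + q^6) has coefficients 1,0,0,1,0,0,1,0,0,0,0,0 for degrees 0…11.
Multiplying by (1 + q^4 + q^5) gives running coefficients 1,0,0,1,1,1,1,1,1,0,1,1 for degrees 0…11.
Finally multiplying by (q^3 + q^6), the product of all factors after the first has coefficients 0,0,0,1,0,0,2,1,1,2,2,2 for degrees 0…11.
[q^11] = 1·1 + 1·2 = 3.

3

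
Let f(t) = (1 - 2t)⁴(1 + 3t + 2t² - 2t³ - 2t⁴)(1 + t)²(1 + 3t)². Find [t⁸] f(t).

-34

(1 - 2t)⁴ has coefficients 1,-8,24,-32,16 for degrees 0…4.
(1 + 3t + 2t² - 2t³ - 2t⁴) has coefficients 1,3,2,-2,-2,0,0,0,0 for degrees 0…8.
Multiplying by (1 + t)² gives running coefficients 1,5,9,5,-4,-6,-2,0,0 for degrees 0…8.
Finally multiplying by (1 + 3t)², the product of all factors after the first has coefficients 1,11,48,104,107,15,-74,-66,-18 for degrees 0…8.
[t⁸] = 1·(-18) − 8·(-66) + 24·(-74) − 32·15 + 16·107 = -34.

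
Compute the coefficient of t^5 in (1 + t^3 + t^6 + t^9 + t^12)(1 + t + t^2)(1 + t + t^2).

(1 + t^3 + t^6 + t^9 + t^12) has coefficients 1,0,0,1,0,0 for degrees 0…5.
(1 + t + t^2) has coefficients 1,1,1,0,0,0 for degrees 0…5.
Finally multiplying by (1 + t + t^2), the product of all factors after the first has coefficients 1,2,3,2,1,0 for degrees 0…5.
[t^5] = 1·0 + 1·3 = 3.

3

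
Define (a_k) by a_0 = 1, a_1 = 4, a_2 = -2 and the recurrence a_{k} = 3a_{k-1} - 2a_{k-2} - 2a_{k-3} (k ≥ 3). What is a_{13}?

The ordinary generating function has denominator 1 - 3x + 2x^2 + 2x^3.
Iterating the recurrence: a_0,…,a_{13} = 1, 4, -2, -16, -52, -120, -224, -328, -296, 216, 1896, 5848, 13320, 24472.

24472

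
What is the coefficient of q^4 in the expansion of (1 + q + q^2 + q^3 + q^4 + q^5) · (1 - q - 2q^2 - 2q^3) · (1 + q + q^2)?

(1 + q + q^2 + q^3 + q^4 + q^5) has coefficients 1,1,1,1,1 for degrees 0…4.
(1 - q - 2q^2 - 2q^3) has coefficients 1,-1,-2,-2,0 for degrees 0…4.
Finally multiplying by (1 + q + q^2), the product of all factors after the first has coefficients 1,0,-2,-5,-4 for degrees 0…4.
[q^4] = 1·(-4) + 1·(-5) + 1·(-2) + 1·0 + 1·1 = -10.

-10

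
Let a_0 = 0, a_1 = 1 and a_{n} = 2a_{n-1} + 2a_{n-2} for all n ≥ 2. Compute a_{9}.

The ordinary generating function has denominator 1 - 2q - 2q^2.
Iterating the recurrence: a_0,…,a_{9} = 0, 1, 2, 6, 16, 44, 120, 328, 896, 2448.

2448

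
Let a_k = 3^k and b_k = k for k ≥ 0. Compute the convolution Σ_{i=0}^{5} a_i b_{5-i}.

179

Write out a_i and b_{5-i} for i = 0,…,5 and sum the products.
Σ = 1·5 + 3·4 + 9·3 + 27·2 + 81·1 + 243·0 = 179.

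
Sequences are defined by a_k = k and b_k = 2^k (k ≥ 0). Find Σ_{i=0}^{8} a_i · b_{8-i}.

This is [x^8] in the product of the two ordinary generating functions.
Σ = 0·256 + 1·128 + 2·64 + 3·32 + 4·16 + 5·8 + 6·4 + 7·2 + 8·1 = 502.

502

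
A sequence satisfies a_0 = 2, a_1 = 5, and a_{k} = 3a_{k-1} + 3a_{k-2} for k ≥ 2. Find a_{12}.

The ordinary generating function has denominator 1 - 3q - 3q^2.
Iterating the recurrence: a_0,…,a_{12} = 2, 5, 21, 78, 297, 1125, 4266, 16173, 61317, 232470, 881361, 3341493, 12668562.

12668562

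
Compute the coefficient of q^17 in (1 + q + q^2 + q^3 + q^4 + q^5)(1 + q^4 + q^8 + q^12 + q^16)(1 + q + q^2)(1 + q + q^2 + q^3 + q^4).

23

(1 + q + q^2 + q^3 + q^4 + q^5) has coefficients 1,1,1,1,1,1 for degrees 0…5.
(1 + q^4 + q^8 + q^12 + q^16) has coefficients 1,0,0,0,1,0,0,0,1,0,0,0,1,0,0,0,1,0 for degrees 0…17.
Multiplying by (1 + q + q^2) gives running coefficients 1,1,1,0,1,1,1,0,1,1,1,0,1,1,1,0,1,1 for degrees 0…17.
Finally multiplying by (1 + q + q^2 + q^3 + q^4), the product of all factors after the first has coefficients 1,2,3,3,4,4,4,3,4,4,4,3,4,4,4,3,4,4 for degrees 0…17.
[q^17] = 1·4 + 1·4 + 1·3 + 1·4 + 1·4 + 1·4 = 23.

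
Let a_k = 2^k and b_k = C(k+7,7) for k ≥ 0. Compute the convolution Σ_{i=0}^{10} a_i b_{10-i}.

This is [x^10] in the product of the two ordinary generating functions.
Σ = 1·19448 + 2·11440 + 4·6435 + 8·3432 + 16·1716 + 32·792 + 64·330 + 128·120 + 256·36 + 512·8 + 1024·1 = 199140.

199140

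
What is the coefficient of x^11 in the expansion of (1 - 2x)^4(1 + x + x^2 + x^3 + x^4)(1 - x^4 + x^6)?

(1 - 2x)^4 has coefficients 1,-8,24,-32,16 for degrees 0…4.
(1 + x + x^2 + x^3 + x^4) has coefficients 1,1,1,1,1,0,0,0,0,0,0,0 for degrees 0…11.
Finally multiplying by (1 - x^4 + x^6), the product of all factors after the first has coefficients 1,1,1,1,0,-1,0,0,0,1,1,0 for degrees 0…11.
[x^11] = 1·0 − 8·1 + 24·1 − 32·0 + 16·0 = 16.

16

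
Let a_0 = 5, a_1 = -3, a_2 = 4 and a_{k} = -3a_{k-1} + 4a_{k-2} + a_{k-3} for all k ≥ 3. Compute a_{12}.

4202840

The ordinary generating function has denominator 1 + 3q - 4q^2 - q^3.
Iterating the recurrence: a_0,…,a_{12} = 5, -3, 4, -19, 70, -282, 1107, -4379, 17283, -68258, 269527, -1064330, 4202840.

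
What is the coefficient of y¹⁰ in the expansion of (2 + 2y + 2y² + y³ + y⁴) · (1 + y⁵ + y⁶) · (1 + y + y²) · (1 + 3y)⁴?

2355

(2 + 2y + 2y² + y³ + y⁴) has coefficients 2,2,2,1,1 for degrees 0…4.
(1 + y⁵ + y⁶) has coefficients 1,0,0,0,0,1,1,0,0,0,0 for degrees 0…10.
Multiplying by (1 + y + y²) gives running coefficients 1,1,1,0,0,1,2,2,1,0,0 for degrees 0…10.
Finally multiplying by (1 + 3y)⁴, the product of all factors after the first has coefficients 1,13,67,174,243,190,95,80,241,417,432 for degrees 0…10.
[y¹⁰] = 2·432 + 2·417 + 2·241 + 1·80 + 1·95 = 2355.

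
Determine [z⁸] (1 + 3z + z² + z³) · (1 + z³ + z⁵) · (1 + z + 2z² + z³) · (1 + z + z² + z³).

48

(1 + 3z + z² + z³) has coefficients 1,3,1,1 for degrees 0…3.
(1 + z³ + z⁵) has coefficients 1,0,0,1,0,1,0,0,0 for degrees 0…8.
Multiplying by (1 + z + 2z² + z³) gives running coefficients 1,1,2,2,1,3,2,2,1 for degrees 0…8.
Finally multiplying by (1 + z + z² + z³), the product of all factors after the first has coefficients 1,2,4,6,6,8,8,8,8 for degrees 0…8.
[z⁸] = 1·8 + 3·8 + 1·8 + 1·8 = 48.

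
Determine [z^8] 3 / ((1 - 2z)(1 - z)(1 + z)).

1023

The denominator gives the recurrence a_n = 2a_(n−1) + a_(n−2) − 2a_(n−3) for n ≥ 3; the numerator fixes a_0 = 3, a_1 = 6, a_2 = 15.
Iterating: 3, 6, 15, 30, 63, 126, 255, 510, 1023, so a_8 = 1023.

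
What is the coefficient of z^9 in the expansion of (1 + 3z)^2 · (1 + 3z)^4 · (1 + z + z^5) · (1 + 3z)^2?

12231

(1 + 3z)^2 has coefficients 1,6,9 for degrees 0…2.
(1 + 3z)^4 has coefficients 1,12,54,108,81,0,0,0,0,0 for degrees 0…9.
Multiplying by (1 + z + z^5) gives running coefficients 1,13,66,162,189,82,12,54,108,81 for degrees 0…9.
Finally multiplying by (1 + 3z)^2, the product of all factors after the first has coefficients 1,19,153,675,1755,2674,2205,864,540,1215 for degrees 0…9.
[z^9] = 1·1215 + 6·540 + 9·864 = 12231.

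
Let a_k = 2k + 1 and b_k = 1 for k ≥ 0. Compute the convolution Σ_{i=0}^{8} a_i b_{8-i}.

The convolution is the x^8 coefficient of A(x)B(x).
Σ = 1·1 + 3·1 + 5·1 + 7·1 + 9·1 + 11·1 + 13·1 + 15·1 + 17·1 = 81.

81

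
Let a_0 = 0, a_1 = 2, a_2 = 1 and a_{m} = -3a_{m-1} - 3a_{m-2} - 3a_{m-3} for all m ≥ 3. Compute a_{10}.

The ordinary generating function has denominator 1 + 3y + 3y^2 + 3y^3.
Iterating the recurrence: a_0,…,a_{10} = 0, 2, 1, -9, 18, -30, 63, -153, 360, -810, 1809.

1809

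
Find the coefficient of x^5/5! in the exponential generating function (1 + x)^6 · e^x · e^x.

12032

The EGF product rule gives c_5 = Σ_{k_1+k_2+k_3=5} C(5; k_1,k_2,k_3) · ∏ g_i(k_i), where (1+x)^6 gives the falling factorial (6)_k; e^x gives (1)^k; e^x gives (1)^k.
g_1(k) for k = 0…5: 1, 6, 30, 120, 360, 720.
g_2(k) for k = 0…5: 1, 1, 1, 1, 1, 1.
g_3(k) for k = 0…5: 1, 1, 1, 1, 1, 1.
First combine the last two factors: h(k) = Σ_j C(k,j)·g_2(j)·g_3(k−j) for k = 0…5: 1, 2, 4, 8, 16, 32.
c_5 = Σ_k C(5,k)·g_1(k)·h(5−k) = 1·1·32 + 5·6·16 + 10·30·8 + 10·120·4 + 5·360·2 + 1·720·1 = 32 + 480 + 2400 + 4800 + 3600 + 720 = 12032.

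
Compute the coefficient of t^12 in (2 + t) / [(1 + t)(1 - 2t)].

6827

Partial fractions give a closed form: a_n = (1/3)·(-1)^n + (5/3)·2^n.
At n = 12: a_12 = 6827.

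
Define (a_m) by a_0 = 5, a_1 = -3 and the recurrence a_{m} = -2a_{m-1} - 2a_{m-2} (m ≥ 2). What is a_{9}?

-48

The ordinary generating function has denominator 1 + 2y + 2y^2.
Iterating the recurrence: a_0,…,a_{9} = 5, -3, -4, 14, -20, 12, 16, -56, 80, -48.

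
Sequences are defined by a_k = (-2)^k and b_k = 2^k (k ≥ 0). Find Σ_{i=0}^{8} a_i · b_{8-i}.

256

Write out a_i and b_{8-i} for i = 0,…,8 and sum the products.
Σ = 1·256 − 2·128 + 4·64 − 8·32 + 16·16 − 32·8 + 64·4 − 128·2 + 256·1 = 256.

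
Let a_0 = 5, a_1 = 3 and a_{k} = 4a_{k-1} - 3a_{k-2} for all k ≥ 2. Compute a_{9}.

The ordinary generating function has denominator 1 - 4x + 3x^2.
Iterating the recurrence: a_0,…,a_{9} = 5, 3, -3, -21, -75, -237, -723, -2181, -6555, -19677.

-19677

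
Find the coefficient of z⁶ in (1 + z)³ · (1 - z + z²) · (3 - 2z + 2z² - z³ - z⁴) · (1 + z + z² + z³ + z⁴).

6

(1 + z)³ has coefficients 1,3,3,1 for degrees 0…3.
(1 - z + z²) has coefficients 1,-1,1,0,0,0,0 for degrees 0…6.
Multiplying by (3 - 2z + 2z² - z³ - z⁴) gives running coefficients 3,-5,7,-5,2,0,-1 for degrees 0…6.
Finally multiplying by (1 + z + z² + z³ + z⁴), the product of all factors after the first has coefficients 3,-2,5,0,2,-1,3 for degrees 0…6.
[z⁶] = 1·3 + 3·(-1) + 3·2 + 1·0 = 6.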